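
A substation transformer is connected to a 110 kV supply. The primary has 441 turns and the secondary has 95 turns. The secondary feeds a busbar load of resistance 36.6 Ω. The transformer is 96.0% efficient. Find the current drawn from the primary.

V_s = 110000 × 95/441 = 23696 V.
I_s = V_s/R = 23696/36.6 = 647.44 A.
P_out = V_s I_s = 23696 × 647.44 = 1.5342×10^7 W.
P_in = P_out/η = 1.5342×10^7/0.960 = 1.5981×10^7 W.
I_p = P_in/V_p = 1.5981×10^7/110000 = 145 A.

I_p ≈ 145 A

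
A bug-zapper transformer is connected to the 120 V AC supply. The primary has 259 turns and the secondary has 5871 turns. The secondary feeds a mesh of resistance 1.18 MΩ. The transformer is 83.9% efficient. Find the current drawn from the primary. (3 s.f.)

V_s = 120 × 5871/259 = 2720.2 V.
I_s = V_s/R = 2720.2/(1.18×10^6) = 0.0023052 A.
P_out = V_s I_s = 2720.2 × 0.0023052 = 6.2705 W.
P_in = P_out/η = 6.2705/0.839 = 7.4738 W.
I_p = P_in/V_p = 7.4738/120 = 0.0623 A.

I_p ≈ 0.0623 A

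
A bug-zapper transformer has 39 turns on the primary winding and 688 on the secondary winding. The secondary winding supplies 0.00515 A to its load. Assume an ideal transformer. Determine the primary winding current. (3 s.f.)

For an ideal transformer I_p/I_s = N_s/N_p, so I_p = 0.00515 × 688/39 = 0.0909 A.

I_p ≈ 0.0909 A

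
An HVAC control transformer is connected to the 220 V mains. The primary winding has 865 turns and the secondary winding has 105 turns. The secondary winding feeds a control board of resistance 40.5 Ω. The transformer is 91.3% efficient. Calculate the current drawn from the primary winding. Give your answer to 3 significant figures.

V_s = 220 × 105/865 = 26.705 V.
I_s = V_s/R = 26.705/40.5 = 0.65939 A.
P_out = V_s I_s = 26.705 × 0.65939 = 17.609 W.
P_in = P_out/η = 17.609/0.913 = 19.287 W.
I_p = P_in/V_p = 19.287/220 = 0.0877 A.

I_p ≈ 0.0877 A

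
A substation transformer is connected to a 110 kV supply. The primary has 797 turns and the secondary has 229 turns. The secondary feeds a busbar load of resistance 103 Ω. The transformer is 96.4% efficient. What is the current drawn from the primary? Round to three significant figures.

V_s = 110000 × 229/797 = 31606 V.
I_s = V_s/R = 31606/103 = 306.85 A.
P_out = V_s I_s = 31606 × 306.85 = 9.6985×10^6 W.
P_in = P_out/η = 9.6985×10^6/0.964 = 1.0061×10^7 W.
I_p = P_in/V_p = 1.0061×10^7/110000 = 91.5 A.

I_p ≈ 91.5 A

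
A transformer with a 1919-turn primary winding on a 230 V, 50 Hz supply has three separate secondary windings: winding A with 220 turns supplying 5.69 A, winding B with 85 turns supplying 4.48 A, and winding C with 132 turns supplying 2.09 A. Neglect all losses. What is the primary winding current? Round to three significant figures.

I_p ≈ 0.995 A

V_A = 230 × 220/1919 = 26.368 V; V_B = 230 × 85/1919 = 10.188 V; V_C = 230 × 132/1919 = 15.821 V.
P_out = V_A I_A + V_B I_B + V_C I_C = 26.368×5.69 + 10.188×4.48 + 15.821×2.09 = 150.03 + 45.640 + 33.065 = 228.74 W.
Ideal ⇒ P_in = P_out, so I_p = P_out/V_p = 228.74/230 = 0.995 A.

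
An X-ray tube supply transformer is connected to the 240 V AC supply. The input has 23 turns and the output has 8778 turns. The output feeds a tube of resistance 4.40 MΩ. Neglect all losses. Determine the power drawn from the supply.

V_out = V_in × N_out/N_in = 240 × 8778/23 = 91597 V.
I_out = V_out/R = 91597/(4.40×10^6) = 0.020817 A.
I_in = I_out × N_out/N_in = 0.020817 × 8778/23 = 7.9450 A.
P = V_in I_in = 240 × 7.9450 = 1910 W.

P ≈ 1910 W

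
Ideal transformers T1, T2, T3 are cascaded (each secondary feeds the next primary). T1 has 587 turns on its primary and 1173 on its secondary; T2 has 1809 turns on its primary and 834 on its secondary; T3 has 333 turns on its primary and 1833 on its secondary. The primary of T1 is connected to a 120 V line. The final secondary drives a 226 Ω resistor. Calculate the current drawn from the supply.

I_supply ≈ 13.7 A

Secondary of T1: V = 120.00 × 1173/587 = 239.80 V.
Secondary of T2: V = 239.80 × 834/1809 = 110.55 V.
Secondary of T3: V = 110.55 × 1833/333 = 608.54 V.
I_load = 608.54/226 = 2.6926 A, so P_out = 608.54 × 2.6926 = 1638.6 W.
All ideal ⇒ P_in = P_out, so I_supply = 1638.6/120 = 13.7 A.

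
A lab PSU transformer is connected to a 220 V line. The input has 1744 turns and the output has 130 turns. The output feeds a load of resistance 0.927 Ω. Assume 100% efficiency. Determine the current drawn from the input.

V_out = V_in × N_out/N_in = 220 × 130/1744 = 16.399 V.
I_out = V_out/R = 16.399/0.927 = 17.690 A.
For an ideal transformer I_in N_in = I_out N_out, so I_in = 17.690 × 130/1744 = 1.32 A.

I_in ≈ 1.32 A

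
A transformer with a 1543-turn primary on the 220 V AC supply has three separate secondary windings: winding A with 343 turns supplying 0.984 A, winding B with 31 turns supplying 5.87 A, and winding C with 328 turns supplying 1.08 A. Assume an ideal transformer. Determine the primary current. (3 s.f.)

I_p ≈ 0.566 A

V_A = 220 × 343/1543 = 48.905 V; V_B = 220 × 31/1543 = 4.4200 V; V_C = 220 × 328/1543 = 46.766 V.
P_out = V_A I_A + V_B I_B + V_C I_C = 48.905×0.984 + 4.4200×5.87 + 46.766×1.08 = 48.122 + 25.945 + 50.507 = 124.57 W.
Ideal ⇒ P_in = P_out, so I_p = P_out/V_p = 124.57/220 = 0.566 A.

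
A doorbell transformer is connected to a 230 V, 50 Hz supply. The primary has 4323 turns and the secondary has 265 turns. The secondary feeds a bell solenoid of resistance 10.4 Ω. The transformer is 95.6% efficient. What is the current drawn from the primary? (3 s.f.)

V_s = 230 × 265/4323 = 14.099 V.
I_s = V_s/R = 14.099/10.4 = 1.3557 A.
P_out = V_s I_s = 14.099 × 1.3557 = 19.114 W.
P_in = P_out/η = 19.114/0.956 = 19.993 W.
I_p = P_in/V_p = 19.993/230 = 0.0869 A.

I_p ≈ 0.0869 A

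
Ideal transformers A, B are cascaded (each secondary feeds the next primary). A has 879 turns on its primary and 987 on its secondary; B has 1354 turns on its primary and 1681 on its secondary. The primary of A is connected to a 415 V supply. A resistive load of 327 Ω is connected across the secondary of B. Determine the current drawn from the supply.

I_supply ≈ 2.47 A

Secondary of A: V = 415.00 × 987/879 = 465.99 V.
Secondary of B: V = 465.99 × 1681/1354 = 578.53 V.
I_load = 578.53/327 = 1.7692 A, so P_out = 578.53 × 1.7692 = 1023.5 W.
All ideal ⇒ P_in = P_out, so I_supply = 1023.5/415 = 2.47 A.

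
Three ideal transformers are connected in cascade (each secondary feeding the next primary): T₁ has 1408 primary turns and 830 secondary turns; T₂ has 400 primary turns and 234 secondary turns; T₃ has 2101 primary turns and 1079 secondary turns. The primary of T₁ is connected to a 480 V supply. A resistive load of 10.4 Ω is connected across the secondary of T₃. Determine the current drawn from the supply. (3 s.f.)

I_supply ≈ 1.45 A

Secondary of T₁: V = 480.00 × 830/1408 = 282.95 V.
Secondary of T₂: V = 282.95 × 234/400 = 165.53 V.
Secondary of T₃: V = 165.53 × 1079/2101 = 85.010 V.
I_load = 85.010/10.4 = 8.1740 A, so P_out = 85.010 × 8.1740 = 694.87 W.
All ideal ⇒ P_in = P_out, so I_supply = 694.87/480 = 1.45 A.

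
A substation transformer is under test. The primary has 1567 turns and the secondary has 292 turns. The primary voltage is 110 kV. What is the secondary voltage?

V_s ≈ 20500 V

V_s/V_p = N_s/N_p, so V_s = 110000 × 292/1567 = 20500 V.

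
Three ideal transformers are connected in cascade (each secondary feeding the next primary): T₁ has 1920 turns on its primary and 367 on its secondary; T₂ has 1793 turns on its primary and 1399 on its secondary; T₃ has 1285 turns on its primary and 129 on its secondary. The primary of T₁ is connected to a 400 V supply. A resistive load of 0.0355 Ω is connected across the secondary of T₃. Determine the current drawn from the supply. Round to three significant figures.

Secondary of T₁: V = 400.00 × 367/1920 = 76.458 V.
Secondary of T₂: V = 76.458 × 1399/1793 = 59.657 V.
Secondary of T₃: V = 59.657 × 129/1285 = 5.9889 V.
I_load = 5.9889/0.0355 = 168.70 A, so P_out = 5.9889 × 168.70 = 1010.3 W.
All ideal ⇒ P_in = P_out, so I_supply = 1010.3/400 = 2.53 A.

I_supply ≈ 2.53 A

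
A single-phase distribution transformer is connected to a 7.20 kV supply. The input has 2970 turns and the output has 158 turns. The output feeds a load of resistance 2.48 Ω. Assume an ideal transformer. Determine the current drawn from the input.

I_in ≈ 8.22 A

V_out = V_in × N_out/N_in = 7200 × 158/2970 = 383.03 V.
I_out = V_out/R = 383.03/2.48 = 154.45 A.
For an ideal transformer I_in N_in = I_out N_out, so I_in = 154.45 × 158/2970 = 8.22 A.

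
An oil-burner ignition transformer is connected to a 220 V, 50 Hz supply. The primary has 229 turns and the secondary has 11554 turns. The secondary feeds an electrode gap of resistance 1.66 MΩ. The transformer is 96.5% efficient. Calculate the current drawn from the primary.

V_s = 220 × 11554/229 = 11100 V.
I_s = V_s/R = 11100/(1.66×10^6) = 0.0066867 A.
P_out = V_s I_s = 11100 × 0.0066867 = 74.222 W.
P_in = P_out/η = 74.222/0.965 = 76.914 W.
I_p = P_in/V_p = 76.914/220 = 0.350 A.

I_p ≈ 0.350 A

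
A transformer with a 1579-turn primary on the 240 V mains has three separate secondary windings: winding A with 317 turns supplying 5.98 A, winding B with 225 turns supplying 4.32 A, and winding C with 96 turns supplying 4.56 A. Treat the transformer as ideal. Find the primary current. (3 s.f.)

V_A = 240 × 317/1579 = 48.182 V; V_B = 240 × 225/1579 = 34.199 V; V_C = 240 × 96/1579 = 14.592 V.
P_out = V_A I_A + V_B I_B + V_C I_C = 48.182×5.98 + 34.199×4.32 + 14.592×4.56 = 288.13 + 147.74 + 66.537 = 502.41 W.
Ideal ⇒ P_in = P_out, so I_p = P_out/V_p = 502.41/240 = 2.09 A.

I_p ≈ 2.09 A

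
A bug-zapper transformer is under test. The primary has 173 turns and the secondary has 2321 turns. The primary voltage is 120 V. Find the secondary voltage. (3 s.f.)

V_s/V_p = N_s/N_p, so V_s = 120 × 2321/173 = 1610 V.

V_s ≈ 1610 V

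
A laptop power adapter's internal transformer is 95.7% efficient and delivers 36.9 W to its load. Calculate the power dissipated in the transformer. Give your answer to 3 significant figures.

P_loss ≈ 1.66 W

P_in = P_out/η = 36.9/0.957 = 38.5580 W.
P_loss = P_in − P_out = 38.5580 − 36.9 = 1.66 W.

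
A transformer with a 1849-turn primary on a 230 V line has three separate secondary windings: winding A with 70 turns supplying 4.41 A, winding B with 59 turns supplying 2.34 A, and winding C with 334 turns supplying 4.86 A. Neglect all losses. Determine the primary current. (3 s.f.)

I_p ≈ 1.12 A

V_A = 230 × 70/1849 = 8.7074 V; V_B = 230 × 59/1849 = 7.3391 V; V_C = 230 × 334/1849 = 41.547 V.
P_out = V_A I_A + V_B I_B + V_C I_C = 8.7074×4.41 + 7.3391×2.34 + 41.547×4.86 = 38.400 + 17.173 + 201.92 = 257.49 W.
Ideal ⇒ P_in = P_out, so I_p = P_out/V_p = 257.49/230 = 1.12 A.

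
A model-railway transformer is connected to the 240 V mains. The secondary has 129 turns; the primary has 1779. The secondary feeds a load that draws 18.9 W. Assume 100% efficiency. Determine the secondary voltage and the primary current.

V_s ≈ 17.4 V, I_p ≈ 0.0788 A

V_s = V_p × N_s/N_p = 240 × 129/1779 = 17.403 V.
I_s = P/V_s = 18.9/17.403 = 1.0860 A.
I_p = I_s × N_s/N_p = 1.0860 × 129/1779 = 0.0788 A.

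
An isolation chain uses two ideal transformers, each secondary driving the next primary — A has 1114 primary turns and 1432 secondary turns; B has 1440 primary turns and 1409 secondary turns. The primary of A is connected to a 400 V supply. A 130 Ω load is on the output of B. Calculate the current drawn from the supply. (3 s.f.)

Secondary of A: V = 400.00 × 1432/1114 = 514.18 V.
Secondary of B: V = 514.18 × 1409/1440 = 503.11 V.
I_load = 503.11/130 = 3.8701 A, so P_out = 503.11 × 3.8701 = 1947.1 W.
All ideal ⇒ P_in = P_out, so I_supply = 1947.1/400 = 4.87 A.

I_supply ≈ 4.87 A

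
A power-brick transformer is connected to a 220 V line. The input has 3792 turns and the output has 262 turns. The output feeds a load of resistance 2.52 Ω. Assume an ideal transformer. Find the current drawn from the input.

V_out = V_in × N_out/N_in = 220 × 262/3792 = 15.200 V.
I_out = V_out/R = 15.200/2.52 = 6.0319 A.
For an ideal transformer I_in N_in = I_out N_out, so I_in = 6.0319 × 262/3792 = 0.417 A.

I_in ≈ 0.417 A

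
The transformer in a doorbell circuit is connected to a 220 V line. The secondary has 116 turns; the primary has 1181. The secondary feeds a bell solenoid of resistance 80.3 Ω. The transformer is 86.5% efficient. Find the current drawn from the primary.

V_s = 220 × 116/1181 = 21.609 V.
I_s = V_s/R = 21.609/80.3 = 0.26910 A.
P_out = V_s I_s = 21.609 × 0.26910 = 5.8150 W.
P_in = P_out/η = 5.8150/0.865 = 6.7225 W.
I_p = P_in/V_p = 6.7225/220 = 0.0306 A.

I_p ≈ 0.0306 A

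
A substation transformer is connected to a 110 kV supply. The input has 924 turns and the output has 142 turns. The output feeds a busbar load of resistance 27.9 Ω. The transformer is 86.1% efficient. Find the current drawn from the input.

V_out = 110000 × 142/924 = 16905 V.
I_out = V_out/R = 16905/27.9 = 605.91 A.
P_out = V_out I_out = 16905 × 605.91 = 1.0243×10^7 W.
P_in = P_out/η = 1.0243×10^7/0.861 = 1.1896×10^7 W.
I_in = P_in/V_in = 1.1896×10^7/110000 = 108 A.

I_in ≈ 108 A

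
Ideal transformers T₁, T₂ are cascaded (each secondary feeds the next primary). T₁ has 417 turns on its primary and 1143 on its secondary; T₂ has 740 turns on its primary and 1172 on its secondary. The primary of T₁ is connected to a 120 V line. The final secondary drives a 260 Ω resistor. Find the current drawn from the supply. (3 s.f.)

Secondary of T₁: V = 120.00 × 1143/417 = 328.92 V.
Secondary of T₂: V = 328.92 × 1172/740 = 520.94 V.
I_load = 520.94/260 = 2.0036 A, so P_out = 520.94 × 2.0036 = 1043.8 W.
All ideal ⇒ P_in = P_out, so I_supply = 1043.8/120 = 8.70 A.

I_supply ≈ 8.70 A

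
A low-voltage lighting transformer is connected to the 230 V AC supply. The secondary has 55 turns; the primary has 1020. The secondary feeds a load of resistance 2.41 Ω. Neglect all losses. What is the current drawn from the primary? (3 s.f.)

V_s = V_p × N_s/N_p = 230 × 55/1020 = 12.402 V.
I_s = V_s/R = 12.402/2.41 = 5.1460 A.
For an ideal transformer I_p N_p = I_s N_s, so I_p = 5.1460 × 55/1020 = 0.277 A.

I_p ≈ 0.277 A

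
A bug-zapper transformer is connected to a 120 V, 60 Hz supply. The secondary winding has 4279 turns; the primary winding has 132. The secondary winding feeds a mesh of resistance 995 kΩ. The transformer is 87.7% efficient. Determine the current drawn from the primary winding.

V_s = 120 × 4279/132 = 3890.0 V.
I_s = V_s/R = 3890.0/995000 = 0.0039095 A.
P_out = V_s I_s = 3890.0 × 0.0039095 = 15.208 W.
P_in = P_out/η = 15.208/0.877 = 17.341 W.
I_p = P_in/V_p = 17.341/120 = 0.145 A.

I_p ≈ 0.145 A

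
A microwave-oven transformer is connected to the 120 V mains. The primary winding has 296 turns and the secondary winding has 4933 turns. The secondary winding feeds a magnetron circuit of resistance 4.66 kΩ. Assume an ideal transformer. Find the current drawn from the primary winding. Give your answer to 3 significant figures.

V_s = V_p × N_s/N_p = 120 × 4933/296 = 1999.9 V.
I_s = V_s/R = 1999.9/4660 = 0.42916 A.
For an ideal transformer I_p N_p = I_s N_s, so I_p = 0.42916 × 4933/296 = 7.15 A.

I_p ≈ 7.15 A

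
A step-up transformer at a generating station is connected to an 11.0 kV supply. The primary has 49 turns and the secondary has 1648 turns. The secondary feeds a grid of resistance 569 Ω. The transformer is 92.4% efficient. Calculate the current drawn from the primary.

I_p ≈ 23700 A

V_s = 11000 × 1648/49 = 369960 V.
I_s = V_s/R = 369960/569 = 650.19 A.
P_out = V_s I_s = 369960 × 650.19 = 2.4054×10^8 W.
P_in = P_out/η = 2.4054×10^8/0.924 = 2.6033×10^8 W.
I_p = P_in/V_p = 2.6033×10^8/11000 = 23700 A.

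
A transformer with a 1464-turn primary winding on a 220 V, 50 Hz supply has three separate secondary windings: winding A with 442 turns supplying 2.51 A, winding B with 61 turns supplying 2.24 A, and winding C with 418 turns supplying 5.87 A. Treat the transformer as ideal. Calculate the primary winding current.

I_p ≈ 2.53 A

V_A = 220 × 442/1464 = 66.421 V; V_B = 220 × 61/1464 = 9.1667 V; V_C = 220 × 418/1464 = 62.814 V.
P_out = V_A I_A + V_B I_B + V_C I_C = 66.421×2.51 + 9.1667×2.24 + 62.814×5.87 = 166.72 + 20.533 + 368.72 = 555.97 W.
Ideal ⇒ P_in = P_out, so I_p = P_out/V_p = 555.97/220 = 2.53 A.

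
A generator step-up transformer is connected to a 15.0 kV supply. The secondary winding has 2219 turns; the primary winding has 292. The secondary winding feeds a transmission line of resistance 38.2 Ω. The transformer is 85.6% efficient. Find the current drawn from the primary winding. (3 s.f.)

V_s = 15000 × 2219/292 = 113990 V.
I_s = V_s/R = 113990/38.2 = 2984.0 A.
P_out = V_s I_s = 113990 × 2984.0 = 3.4015×10^8 W.
P_in = P_out/η = 3.4015×10^8/0.856 = 3.9737×10^8 W.
I_p = P_in/V_p = 3.9737×10^8/15000 = 26500 A.

I_p ≈ 26500 A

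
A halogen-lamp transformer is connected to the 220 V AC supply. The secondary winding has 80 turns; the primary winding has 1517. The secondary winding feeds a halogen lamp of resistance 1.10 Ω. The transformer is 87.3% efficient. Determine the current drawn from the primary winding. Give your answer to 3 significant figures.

I_p ≈ 0.637 A

V_s = 220 × 80/1517 = 11.602 V.
I_s = V_s/R = 11.602/1.10 = 10.547 A.
P_out = V_s I_s = 11.602 × 10.547 = 122.37 W.
P_in = P_out/η = 122.37/0.873 = 140.17 W.
I_p = P_in/V_p = 140.17/220 = 0.637 A.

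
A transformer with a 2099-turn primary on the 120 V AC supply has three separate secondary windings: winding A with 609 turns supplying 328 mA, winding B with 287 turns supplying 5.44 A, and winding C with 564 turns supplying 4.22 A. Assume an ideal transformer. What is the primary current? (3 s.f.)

V_A = 120 × 609/2099 = 34.817 V; V_B = 120 × 287/2099 = 16.408 V; V_C = 120 × 564/2099 = 32.244 V.
P_out = V_A I_A + V_B I_B + V_C I_C = 34.817×0.328 + 16.408×5.44 + 32.244×4.22 = 11.420 + 89.259 + 136.07 = 236.75 W.
Ideal ⇒ P_in = P_out, so I_p = P_out/V_p = 236.75/120 = 1.97 A.

I_p ≈ 1.97 A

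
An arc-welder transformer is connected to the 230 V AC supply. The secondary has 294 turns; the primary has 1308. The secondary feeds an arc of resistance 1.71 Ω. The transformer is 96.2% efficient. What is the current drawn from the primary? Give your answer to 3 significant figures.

V_s = 230 × 294/1308 = 51.697 V.
I_s = V_s/R = 51.697/1.71 = 30.232 A.
P_out = V_s I_s = 51.697 × 30.232 = 1562.9 W.
P_in = P_out/η = 1562.9/0.962 = 1624.7 W.
I_p = P_in/V_p = 1624.7/230 = 7.06 A.

I_p ≈ 7.06 A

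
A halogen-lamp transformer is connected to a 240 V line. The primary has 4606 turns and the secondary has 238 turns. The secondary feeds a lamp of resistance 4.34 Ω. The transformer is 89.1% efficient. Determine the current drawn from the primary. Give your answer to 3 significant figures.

I_p ≈ 0.166 A

V_s = 240 × 238/4606 = 12.401 V.
I_s = V_s/R = 12.401/4.34 = 2.8574 A.
P_out = V_s I_s = 12.401 × 2.8574 = 35.436 W.
P_in = P_out/η = 35.436/0.891 = 39.771 W.
I_p = P_in/V_p = 39.771/240 = 0.166 A.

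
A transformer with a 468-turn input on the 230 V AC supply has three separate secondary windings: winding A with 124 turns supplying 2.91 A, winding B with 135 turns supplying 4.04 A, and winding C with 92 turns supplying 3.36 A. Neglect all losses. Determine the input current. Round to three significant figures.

V_A = 230 × 124/468 = 60.940 V; V_B = 230 × 135/468 = 66.346 V; V_C = 230 × 92/468 = 45.214 V.
P_out = V_A I_A + V_B I_B + V_C I_C = 60.940×2.91 + 66.346×4.04 + 45.214×3.36 = 177.34 + 268.04 + 151.92 = 597.29 W.
Ideal ⇒ P_in = P_out, so I_in = P_out/V_in = 597.29/230 = 2.60 A.

I_in ≈ 2.60 A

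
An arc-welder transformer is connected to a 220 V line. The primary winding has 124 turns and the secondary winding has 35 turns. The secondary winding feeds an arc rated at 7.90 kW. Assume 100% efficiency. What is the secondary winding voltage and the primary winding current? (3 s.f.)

V_s ≈ 62.1 V, I_p ≈ 35.9 A

V_s = V_p × N_s/N_p = 220 × 35/124 = 62.097 V.
I_s = P/V_s = 7900/62.097 = 127.22 A.
I_p = I_s × N_s/N_p = 127.22 × 35/124 = 35.9 A.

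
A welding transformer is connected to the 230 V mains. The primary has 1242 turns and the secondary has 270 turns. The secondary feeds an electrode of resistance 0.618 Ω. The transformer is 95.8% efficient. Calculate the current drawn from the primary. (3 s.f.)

I_p ≈ 18.4 A

V_s = 230 × 270/1242 = 50.000 V.
I_s = V_s/R = 50.000/0.618 = 80.906 A.
P_out = V_s I_s = 50.000 × 80.906 = 4045.3 W.
P_in = P_out/η = 4045.3/0.958 = 4222.7 W.
I_p = P_in/V_p = 4222.7/230 = 18.4 A.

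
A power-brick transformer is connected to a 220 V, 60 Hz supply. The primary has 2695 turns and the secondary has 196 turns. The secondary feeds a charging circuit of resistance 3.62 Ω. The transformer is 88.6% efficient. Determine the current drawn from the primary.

I_p ≈ 0.363 A

V_s = 220 × 196/2695 = 16.000 V.
I_s = V_s/R = 16.000/3.62 = 4.4199 A.
P_out = V_s I_s = 16.000 × 4.4199 = 70.718 W.
P_in = P_out/η = 70.718/0.886 = 79.817 W.
I_p = P_in/V_p = 79.817/220 = 0.363 A.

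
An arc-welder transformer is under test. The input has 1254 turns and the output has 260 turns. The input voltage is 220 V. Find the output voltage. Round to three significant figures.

V_out ≈ 45.6 V

V_out/V_in = N_out/N_in, so V_out = 220 × 260/1254 = 45.6 V.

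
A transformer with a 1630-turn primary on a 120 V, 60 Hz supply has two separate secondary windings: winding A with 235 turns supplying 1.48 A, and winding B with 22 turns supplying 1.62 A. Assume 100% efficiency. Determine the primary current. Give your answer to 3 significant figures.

V_A = 120 × 235/1630 = 17.301 V; V_B = 120 × 22/1630 = 1.6196 V.
P_out = V_A I_A + V_B I_B = 17.301×1.48 + 1.6196×1.62 = 25.605 + 2.6238 = 28.229 W.
Ideal ⇒ P_in = P_out, so I_p = P_out/V_p = 28.229/120 = 0.235 A.

I_p ≈ 0.235 A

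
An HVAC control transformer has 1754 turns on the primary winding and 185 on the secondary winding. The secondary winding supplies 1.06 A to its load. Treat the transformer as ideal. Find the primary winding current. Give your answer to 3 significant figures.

I_p ≈ 0.112 A

For an ideal transformer I_p/I_s = N_s/N_p, so I_p = 1.06 × 185/1754 = 0.112 A.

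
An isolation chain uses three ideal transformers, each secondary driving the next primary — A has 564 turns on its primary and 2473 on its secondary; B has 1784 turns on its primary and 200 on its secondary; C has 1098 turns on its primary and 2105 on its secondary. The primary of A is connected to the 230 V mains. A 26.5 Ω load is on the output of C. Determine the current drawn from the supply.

I_supply ≈ 7.71 A

Secondary of A: V = 230.00 × 2473/564 = 1008.5 V.
Secondary of B: V = 1008.5 × 200/1784 = 113.06 V.
Secondary of C: V = 113.06 × 2105/1098 = 216.75 V.
I_load = 216.75/26.5 = 8.1792 A, so P_out = 216.75 × 8.1792 = 1772.8 W.
All ideal ⇒ P_in = P_out, so I_supply = 1772.8/230 = 7.71 A.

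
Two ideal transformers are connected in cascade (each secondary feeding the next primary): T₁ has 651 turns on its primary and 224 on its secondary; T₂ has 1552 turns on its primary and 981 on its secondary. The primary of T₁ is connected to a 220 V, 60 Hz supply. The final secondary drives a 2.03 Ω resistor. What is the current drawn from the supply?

I_supply ≈ 5.13 A

After T₁: V = 220.00 × 224/651 = 75.699 V.
After T₂: V = 75.699 × 981/1552 = 47.848 V.
I_load = 47.848/2.03 = 23.571 A, so P_out = 47.848 × 23.571 = 1127.8 W.
All ideal ⇒ P_in = P_out, so I_supply = 1127.8/220 = 5.13 A.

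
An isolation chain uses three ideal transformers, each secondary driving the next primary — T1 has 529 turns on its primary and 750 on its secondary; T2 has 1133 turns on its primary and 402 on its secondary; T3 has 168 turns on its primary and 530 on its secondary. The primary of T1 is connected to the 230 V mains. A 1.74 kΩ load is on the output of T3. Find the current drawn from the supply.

I_supply ≈ 0.333 A

After T1: V = 230.00 × 750/529 = 326.09 V.
After T2: V = 326.09 × 402/1133 = 115.70 V.
After T3: V = 115.70 × 530/168 = 365.00 V.
I_load = 365.00/1740 = 0.20977 A, so P_out = 365.00 × 0.20977 = 76.567 W.
All ideal ⇒ P_in = P_out, so I_supply = 76.567/230 = 0.333 A.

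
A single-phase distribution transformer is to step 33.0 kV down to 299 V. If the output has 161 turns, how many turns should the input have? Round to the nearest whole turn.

N_in/N_out = V_in/V_out, so N_in = 161 × 33000/299 = 17769.2 ≈ 17769 turns.

N_in = 17769 turns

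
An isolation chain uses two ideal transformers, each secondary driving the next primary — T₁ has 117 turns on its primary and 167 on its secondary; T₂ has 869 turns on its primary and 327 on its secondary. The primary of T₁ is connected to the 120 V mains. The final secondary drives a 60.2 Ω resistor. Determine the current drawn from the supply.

After T₁: V = 120.00 × 167/117 = 171.28 V.
After T₂: V = 171.28 × 327/869 = 64.453 V.
I_load = 64.453/60.2 = 1.0706 A, so P_out = 64.453 × 1.0706 = 69.005 W.
All ideal ⇒ P_in = P_out, so I_supply = 69.005/120 = 0.575 A.

I_supply ≈ 0.575 A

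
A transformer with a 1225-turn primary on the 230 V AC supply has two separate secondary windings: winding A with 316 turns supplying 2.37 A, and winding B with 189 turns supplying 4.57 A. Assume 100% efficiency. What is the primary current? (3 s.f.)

V_A = 230 × 316/1225 = 59.331 V; V_B = 230 × 189/1225 = 35.486 V.
P_out = V_A I_A + V_B I_B = 59.331×2.37 + 35.486×4.57 = 140.61 + 162.17 = 302.78 W.
Ideal ⇒ P_in = P_out, so I_p = P_out/V_p = 302.78/230 = 1.32 A.

I_p ≈ 1.32 A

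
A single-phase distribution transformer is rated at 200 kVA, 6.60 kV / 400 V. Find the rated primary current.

I_p = S/V_p = 200000/6600 = 30.3 A.

I_p ≈ 30.3 A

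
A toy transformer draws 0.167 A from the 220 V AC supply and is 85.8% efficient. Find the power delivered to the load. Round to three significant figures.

P_out ≈ 31.5 W

P_in = V_p I_p = 220 × 0.167 = 36.740 W.
P_out = η P_in = 0.858 × 36.740 = 31.5 W.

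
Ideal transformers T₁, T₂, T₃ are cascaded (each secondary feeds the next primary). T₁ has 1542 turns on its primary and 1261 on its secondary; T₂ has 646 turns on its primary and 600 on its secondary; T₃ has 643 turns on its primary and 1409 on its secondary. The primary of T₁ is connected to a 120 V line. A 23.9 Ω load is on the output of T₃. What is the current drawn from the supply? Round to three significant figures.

I_supply ≈ 13.9 A

Secondary of T₁: V = 120.00 × 1261/1542 = 98.132 V.
Secondary of T₂: V = 98.132 × 600/646 = 91.145 V.
Secondary of T₃: V = 91.145 × 1409/643 = 199.72 V.
I_load = 199.72/23.9 = 8.3567 A, so P_out = 199.72 × 8.3567 = 1669.0 W.
All ideal ⇒ P_in = P_out, so I_supply = 1669.0/120 = 13.9 A.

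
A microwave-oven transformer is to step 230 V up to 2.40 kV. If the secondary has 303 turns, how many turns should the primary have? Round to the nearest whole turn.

N_p/N_s = V_p/V_s, so N_p = 303 × 230/2400 = 29.0 ≈ 29 turns.

N_p = 29 turns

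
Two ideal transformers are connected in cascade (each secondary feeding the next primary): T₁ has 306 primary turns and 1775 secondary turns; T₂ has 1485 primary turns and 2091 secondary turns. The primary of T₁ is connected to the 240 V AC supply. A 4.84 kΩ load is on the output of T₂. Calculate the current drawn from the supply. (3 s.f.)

After T₁: V = 240.00 × 1775/306 = 1392.2 V.
After T₂: V = 1392.2 × 2091/1485 = 1960.3 V.
I_load = 1960.3/4840 = 0.40501 A, so P_out = 1960.3 × 0.40501 = 793.94 W.
All ideal ⇒ P_in = P_out, so I_supply = 793.94/240 = 3.31 A.

I_supply ≈ 3.31 A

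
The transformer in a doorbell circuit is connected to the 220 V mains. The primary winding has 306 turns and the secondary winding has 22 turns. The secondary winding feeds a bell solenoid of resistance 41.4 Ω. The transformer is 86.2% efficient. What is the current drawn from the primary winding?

V_s = 220 × 22/306 = 15.817 V.
I_s = V_s/R = 15.817/41.4 = 0.38205 A.
P_out = V_s I_s = 15.817 × 0.38205 = 6.0429 W.
P_in = P_out/η = 6.0429/0.862 = 7.0104 W.
I_p = P_in/V_p = 7.0104/220 = 0.0319 A.

I_p ≈ 0.0319 A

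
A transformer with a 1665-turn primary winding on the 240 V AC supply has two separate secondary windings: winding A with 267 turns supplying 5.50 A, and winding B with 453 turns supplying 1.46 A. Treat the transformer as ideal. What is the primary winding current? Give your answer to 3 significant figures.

V_A = 240 × 267/1665 = 38.486 V; V_B = 240 × 453/1665 = 65.297 V.
P_out = V_A I_A + V_B I_B = 38.486×5.50 + 65.297×1.46 = 211.68 + 95.334 = 307.01 W.
Ideal ⇒ P_in = P_out, so I_p = P_out/V_p = 307.01/240 = 1.28 A.

I_p ≈ 1.28 A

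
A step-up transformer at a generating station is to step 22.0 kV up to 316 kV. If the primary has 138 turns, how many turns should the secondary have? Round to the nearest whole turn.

N_s = 1982 turns

N_s/N_p = V_s/V_p, so N_s = 138 × 316000/22000 = 1982.2 ≈ 1982 turns.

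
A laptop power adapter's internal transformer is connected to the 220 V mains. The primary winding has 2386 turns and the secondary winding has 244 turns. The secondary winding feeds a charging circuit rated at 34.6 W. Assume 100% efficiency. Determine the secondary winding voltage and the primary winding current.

V_s = V_p × N_s/N_p = 220 × 244/2386 = 22.498 V.
I_s = P/V_s = 34.6/22.498 = 1.5379 A.
I_p = I_s × N_s/N_p = 1.5379 × 244/2386 = 0.157 A.

V_s ≈ 22.5 V, I_p ≈ 0.157 A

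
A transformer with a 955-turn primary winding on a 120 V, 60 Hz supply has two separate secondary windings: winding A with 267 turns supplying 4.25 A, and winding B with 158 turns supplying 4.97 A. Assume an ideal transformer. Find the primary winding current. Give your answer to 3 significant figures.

I_p ≈ 2.01 A

V_A = 120 × 267/955 = 33.550 V; V_B = 120 × 158/955 = 19.853 V.
P_out = V_A I_A + V_B I_B = 33.550×4.25 + 19.853×4.97 = 142.59 + 98.671 = 241.26 W.
Ideal ⇒ P_in = P_out, so I_p = P_out/V_p = 241.26/120 = 2.01 A.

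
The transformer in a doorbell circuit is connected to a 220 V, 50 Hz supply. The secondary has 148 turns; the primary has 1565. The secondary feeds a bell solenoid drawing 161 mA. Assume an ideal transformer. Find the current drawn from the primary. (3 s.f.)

I_p ≈ 0.0152 A

For an ideal transformer I_p N_p = I_s N_s, so I_p = 0.161 × 148/1565 = 0.0152 A.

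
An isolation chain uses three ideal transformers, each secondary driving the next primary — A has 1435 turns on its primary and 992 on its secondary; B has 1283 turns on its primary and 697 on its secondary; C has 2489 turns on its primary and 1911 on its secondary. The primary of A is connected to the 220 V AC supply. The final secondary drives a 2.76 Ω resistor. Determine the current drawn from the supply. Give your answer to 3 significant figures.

I_supply ≈ 6.63 A

Secondary of A: V = 220.00 × 992/1435 = 152.08 V.
Secondary of B: V = 152.08 × 697/1283 = 82.621 V.
Secondary of C: V = 82.621 × 1911/2489 = 63.434 V.
I_load = 63.434/2.76 = 22.983 A, so P_out = 63.434 × 22.983 = 1457.9 W.
All ideal ⇒ P_in = P_out, so I_supply = 1457.9/220 = 6.63 A.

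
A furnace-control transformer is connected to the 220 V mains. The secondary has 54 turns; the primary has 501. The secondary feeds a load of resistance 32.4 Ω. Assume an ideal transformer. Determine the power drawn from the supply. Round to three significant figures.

P ≈ 17.4 W

V_s = V_p × N_s/N_p = 220 × 54/501 = 23.713 V.
I_s = V_s/R = 23.713/32.4 = 0.73187 A.
I_p = I_s × N_s/N_p = 0.73187 × 54/501 = 0.078884 A.
P = V_p I_p = 220 × 0.078884 = 17.4 W.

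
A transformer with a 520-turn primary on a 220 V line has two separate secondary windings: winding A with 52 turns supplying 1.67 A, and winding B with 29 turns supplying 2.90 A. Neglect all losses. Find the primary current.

V_A = 220 × 52/520 = 22.000 V; V_B = 220 × 29/520 = 12.269 V.
P_out = V_A I_A + V_B I_B = 22.000×1.67 + 12.269×2.90 = 36.740 + 35.581 = 72.321 W.
Ideal ⇒ P_in = P_out, so I_p = P_out/V_p = 72.321/220 = 0.329 A.

I_p ≈ 0.329 A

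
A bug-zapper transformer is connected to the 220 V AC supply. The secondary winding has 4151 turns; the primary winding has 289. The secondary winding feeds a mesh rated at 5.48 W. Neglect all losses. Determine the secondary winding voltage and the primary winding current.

V_s ≈ 3160 V, I_p ≈ 0.0249 A

V_s = V_p × N_s/N_p = 220 × 4151/289 = 3159.9 V.
I_s = P/V_s = 5.48/3159.9 = 0.0017342 A.
I_p = I_s × N_s/N_p = 0.0017342 × 4151/289 = 0.0249 A.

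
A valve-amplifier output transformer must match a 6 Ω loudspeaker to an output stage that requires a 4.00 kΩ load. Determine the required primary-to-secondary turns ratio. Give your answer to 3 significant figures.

N_p/N_s ≈ 25.8

Z_p/Z_s = (N_p/N_s)², so N_p/N_s = √(4000/6) = √667 = 25.8.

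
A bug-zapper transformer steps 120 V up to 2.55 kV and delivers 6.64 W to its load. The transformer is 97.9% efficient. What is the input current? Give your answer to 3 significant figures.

I_in ≈ 0.0565 A

P_in = P_out/η = 6.64/0.979 = 6.7824 W.
I_in = P_in/V_in = 6.7824/120 = 0.0565 A.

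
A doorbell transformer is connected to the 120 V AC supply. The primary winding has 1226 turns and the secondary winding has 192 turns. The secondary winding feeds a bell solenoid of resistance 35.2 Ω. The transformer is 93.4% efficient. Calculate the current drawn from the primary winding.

V_s = 120 × 192/1226 = 18.793 V.
I_s = V_s/R = 18.793/35.2 = 0.53389 A.
P_out = V_s I_s = 18.793 × 0.53389 = 10.033 W.
P_in = P_out/η = 10.033/0.934 = 10.742 W.
I_p = P_in/V_p = 10.742/120 = 0.0895 A.

I_p ≈ 0.0895 A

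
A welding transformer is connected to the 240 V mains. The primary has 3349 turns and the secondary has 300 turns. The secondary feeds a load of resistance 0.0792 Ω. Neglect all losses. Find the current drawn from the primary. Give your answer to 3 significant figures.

I_p ≈ 24.3 A

V_s = V_p × N_s/N_p = 240 × 300/3349 = 21.499 V.
I_s = V_s/R = 21.499/0.0792 = 271.45 A.
For an ideal transformer I_p N_p = I_s N_s, so I_p = 271.45 × 300/3349 = 24.3 A.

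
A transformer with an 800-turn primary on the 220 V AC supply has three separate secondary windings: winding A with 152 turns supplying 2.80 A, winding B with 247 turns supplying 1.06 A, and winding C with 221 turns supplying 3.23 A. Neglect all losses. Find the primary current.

V_A = 220 × 152/800 = 41.800 V; V_B = 220 × 247/800 = 67.925 V; V_C = 220 × 221/800 = 60.775 V.
P_out = V_A I_A + V_B I_B + V_C I_C = 41.800×2.80 + 67.925×1.06 + 60.775×3.23 = 117.04 + 72.001 + 196.30 = 385.34 W.
Ideal ⇒ P_in = P_out, so I_p = P_out/V_p = 385.34/220 = 1.75 A.

I_p ≈ 1.75 A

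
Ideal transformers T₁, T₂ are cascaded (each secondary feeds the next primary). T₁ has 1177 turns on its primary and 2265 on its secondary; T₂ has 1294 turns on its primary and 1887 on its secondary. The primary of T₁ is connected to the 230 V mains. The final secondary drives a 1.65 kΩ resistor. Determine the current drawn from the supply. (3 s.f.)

Secondary of T₁: V = 230.00 × 2265/1177 = 442.61 V.
Secondary of T₂: V = 442.61 × 1887/1294 = 645.44 V.
I_load = 645.44/1650 = 0.39118 A, so P_out = 645.44 × 0.39118 = 252.48 W.
All ideal ⇒ P_in = P_out, so I_supply = 252.48/230 = 1.10 A.

I_supply ≈ 1.10 A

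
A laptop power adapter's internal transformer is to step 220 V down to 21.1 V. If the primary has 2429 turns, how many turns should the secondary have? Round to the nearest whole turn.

N_s/N_p = V_s/V_p, so N_s = 2429 × 21.1/220 = 233.0 ≈ 233 turns.

N_s = 233 turns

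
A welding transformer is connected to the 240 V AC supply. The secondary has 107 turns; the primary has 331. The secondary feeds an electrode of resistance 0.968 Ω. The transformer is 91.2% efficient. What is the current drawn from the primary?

V_s = 240 × 107/331 = 77.583 V.
I_s = V_s/R = 77.583/0.968 = 80.148 A.
P_out = V_s I_s = 77.583 × 80.148 = 6218.1 W.
P_in = P_out/η = 6218.1/0.912 = 6818.1 W.
I_p = P_in/V_p = 6818.1/240 = 28.4 A.

I_p ≈ 28.4 A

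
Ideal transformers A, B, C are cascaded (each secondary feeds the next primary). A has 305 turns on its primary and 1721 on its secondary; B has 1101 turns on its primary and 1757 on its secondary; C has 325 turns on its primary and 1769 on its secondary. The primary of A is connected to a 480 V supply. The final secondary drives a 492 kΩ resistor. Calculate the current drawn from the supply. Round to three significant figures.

Secondary of A: V = 480.00 × 1721/305 = 2708.5 V.
Secondary of B: V = 2708.5 × 1757/1101 = 4322.2 V.
Secondary of C: V = 4322.2 × 1769/325 = 23526 V.
I_load = 23526/492000 = 0.047817 A, so P_out = 23526 × 0.047817 = 1125.0 W.
All ideal ⇒ P_in = P_out, so I_supply = 1125.0/480 = 2.34 A.

I_supply ≈ 2.34 A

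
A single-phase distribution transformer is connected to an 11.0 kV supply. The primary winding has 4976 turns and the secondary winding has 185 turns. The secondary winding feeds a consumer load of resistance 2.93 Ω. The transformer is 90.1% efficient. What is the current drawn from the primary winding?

I_p ≈ 5.76 A

V_s = 11000 × 185/4976 = 408.96 V.
I_s = V_s/R = 408.96/2.93 = 139.58 A.
P_out = V_s I_s = 408.96 × 139.58 = 57082 W.
P_in = P_out/η = 57082/0.901 = 63354 W.
I_p = P_in/V_p = 63354/11000 = 5.76 A.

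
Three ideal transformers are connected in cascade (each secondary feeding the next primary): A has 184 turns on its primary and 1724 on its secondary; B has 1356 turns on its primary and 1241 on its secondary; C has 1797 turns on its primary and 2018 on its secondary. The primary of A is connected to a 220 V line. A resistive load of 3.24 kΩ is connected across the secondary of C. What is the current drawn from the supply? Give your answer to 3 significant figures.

I_supply ≈ 6.30 A

After A: V = 220.00 × 1724/184 = 2061.3 V.
After B: V = 2061.3 × 1241/1356 = 1886.5 V.
After C: V = 1886.5 × 2018/1797 = 2118.5 V.
I_load = 2118.5/3240 = 0.65386 A, so P_out = 2118.5 × 0.65386 = 1385.2 W.
All ideal ⇒ P_in = P_out, so I_supply = 1385.2/220 = 6.30 A.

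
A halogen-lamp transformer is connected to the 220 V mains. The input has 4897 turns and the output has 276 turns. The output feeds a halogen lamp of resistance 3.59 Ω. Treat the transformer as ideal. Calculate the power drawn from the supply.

P ≈ 42.8 W

V_out = V_in × N_out/N_in = 220 × 276/4897 = 12.399 V.
I_out = V_out/R = 12.399/3.59 = 3.4539 A.
I_in = I_out × N_out/N_in = 3.4539 × 276/4897 = 0.19466 A.
P = V_in I_in = 220 × 0.19466 = 42.8 W.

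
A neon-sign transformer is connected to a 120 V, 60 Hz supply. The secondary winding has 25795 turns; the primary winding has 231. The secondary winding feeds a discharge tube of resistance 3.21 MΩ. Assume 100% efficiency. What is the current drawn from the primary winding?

I_p ≈ 0.466 A

V_s = V_p × N_s/N_p = 120 × 25795/231 = 13400 V.
I_s = V_s/R = 13400/(3.21×10^6) = 0.0041745 A.
For an ideal transformer I_p N_p = I_s N_s, so I_p = 0.0041745 × 25795/231 = 0.466 A.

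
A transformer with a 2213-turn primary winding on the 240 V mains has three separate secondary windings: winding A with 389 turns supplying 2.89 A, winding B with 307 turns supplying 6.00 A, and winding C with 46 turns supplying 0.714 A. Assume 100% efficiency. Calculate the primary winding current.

V_A = 240 × 389/2213 = 42.187 V; V_B = 240 × 307/2213 = 33.294 V; V_C = 240 × 46/2213 = 4.9887 V.
P_out = V_A I_A + V_B I_B + V_C I_C = 42.187×2.89 + 33.294×6.00 + 4.9887×0.714 = 121.92 + 199.77 + 3.5619 = 325.25 W.
Ideal ⇒ P_in = P_out, so I_p = P_out/V_p = 325.25/240 = 1.36 A.

I_p ≈ 1.36 A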